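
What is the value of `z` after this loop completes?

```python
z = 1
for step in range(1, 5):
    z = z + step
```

Start at 1, add 1 through 4
`z` takes the values: 1 → 2 → 4 → 7 → 11

Answer: 11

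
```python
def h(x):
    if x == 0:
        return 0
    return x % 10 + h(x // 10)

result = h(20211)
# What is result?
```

Sum of digits of 20211: 1 + 1 + 2 + 0 + 2 = 6

Answer: 6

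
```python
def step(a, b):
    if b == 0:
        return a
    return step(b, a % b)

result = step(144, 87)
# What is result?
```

step(144, 87) -> step(87, 57) -> step(57, 30) -> step(30, 27) -> step(27, 3) -> step(3, 0) -> 3

Answer: 3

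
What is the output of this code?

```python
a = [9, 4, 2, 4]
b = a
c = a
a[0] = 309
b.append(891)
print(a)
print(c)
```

Key concept: multiple aliases.
Step by step:
`a = [9, 4, 2, 4]` → a = [9, 4, 2, 4]
`b = a` → b = [9, 4, 2, 4] (same object as a)
`c = a` → c = [9, 4, 2, 4] (same object as a, b)
`a[0] = 309` → a = [309, 4, 2, 4] (same object as b, c); b = [309, 4, 2, 4] (same object as a, c); c = [309, 4, 2, 4] (same object as a, b)
`b.append(891)` → a = [309, 4, 2, 4, 891] (same object as b, c); b = [309, 4, 2, 4, 891] (same object as a, c); c = [309, 4, 2, 4, 891] (same object as a, b)
`print(a)` → prints [309, 4, 2, 4, 891]
`print(c)` → prints [309, 4, 2, 4, 891]

Answer:
[309, 4, 2, 4, 891]
[309, 4, 2, 4, 891]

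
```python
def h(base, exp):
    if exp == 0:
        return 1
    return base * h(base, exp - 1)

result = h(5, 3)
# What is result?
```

h(5, 3) = 5 * 5 * 5 = 125

Answer: 125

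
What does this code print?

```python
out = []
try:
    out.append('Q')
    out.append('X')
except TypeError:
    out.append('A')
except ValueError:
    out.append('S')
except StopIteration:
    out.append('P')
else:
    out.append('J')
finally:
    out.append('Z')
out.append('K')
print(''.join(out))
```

Execution trace: 'Q' (try body) → 'X' (try body, no exception) → 'J' (else) → 'Z' (finally) → 'K' (after the try/except). Output: QXJZK

Answer: QXJZK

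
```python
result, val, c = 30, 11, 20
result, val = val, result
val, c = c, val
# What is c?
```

Trace:
`result, val, c = 30, 11, 20` → result = 30; val = 11; c = 20
`result, val = val, result` → result = 11; val = 30
`val, c = c, val` → val = 20; c = 30
So c = 30

Answer: 30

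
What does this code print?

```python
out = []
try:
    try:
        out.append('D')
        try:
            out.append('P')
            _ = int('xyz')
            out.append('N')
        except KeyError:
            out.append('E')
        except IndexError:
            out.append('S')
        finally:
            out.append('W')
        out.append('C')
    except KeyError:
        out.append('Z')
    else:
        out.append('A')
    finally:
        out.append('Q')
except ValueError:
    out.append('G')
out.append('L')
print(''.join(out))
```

Execution trace: 'D' (try body) → 'P' (inner try body) → 'W' (inner finally) → 'Q' (finally) → 'G' (outer except ValueError) → 'L' (after the try/except). Output: DPWQGL

Answer: DPWQGL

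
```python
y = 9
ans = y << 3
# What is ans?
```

Trace:
`y = 9` → y = 9
`ans = y << 3` → ans = 72
So ans = 72

Answer: 72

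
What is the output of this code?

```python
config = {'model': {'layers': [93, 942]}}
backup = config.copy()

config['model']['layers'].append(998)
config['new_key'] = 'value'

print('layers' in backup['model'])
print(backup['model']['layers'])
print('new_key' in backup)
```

Key concept: shallow copy gotcha with nested dict.
Step by step:
`config = {'model': {'layers': [93, 942]}}` → config = {'model': {'layers': [93, 942]}}
`backup = config.copy()` → backup = {'model': {'layers': [93, 942]}}
`config['model']['layers'].append(998)` → config = {'model': {'layers': [93, 942, 998]}}; backup = {'model': {'layers': [93, 942, 998]}}
`config['new_key'] = 'value'` → config = {'model': {'layers': [93, 942, 998]}, 'new_key': 'value'}
`print('layers' in backup['model'])` → prints True
`print(backup['model']['layers'])` → prints [93, 942, 998]
`print('new_key' in backup)` → prints False

Answer:
True
[93, 942, 998]
False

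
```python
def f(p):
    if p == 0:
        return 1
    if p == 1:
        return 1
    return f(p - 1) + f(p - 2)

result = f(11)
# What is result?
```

Build up from base cases: f(0)=1, f(1)=1, f(2)=2, f(3)=3, f(4)=5, f(5)=8, f(6)=13, ..., f(11)=144

Answer: 144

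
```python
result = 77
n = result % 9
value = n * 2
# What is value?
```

Trace:
`result = 77` → result = 77
`n = result % 9` → n = 5
`value = n * 2` → value = 10
So value = 10

Answer: 10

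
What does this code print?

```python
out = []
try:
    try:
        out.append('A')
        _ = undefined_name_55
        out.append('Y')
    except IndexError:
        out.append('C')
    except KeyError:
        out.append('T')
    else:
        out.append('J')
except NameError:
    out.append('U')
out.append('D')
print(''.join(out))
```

Execution trace: 'A' (inner try body) → 'U' (outer except NameError) → 'D' (after the try/except). Output: AUD

Answer: AUD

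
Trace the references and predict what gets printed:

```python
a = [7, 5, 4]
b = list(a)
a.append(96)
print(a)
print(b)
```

Key concept: list() constructor creates copy.
Step by step:
`a = [7, 5, 4]` → a = [7, 5, 4]
`b = list(a)` → b = [7, 5, 4]
`a.append(96)` → a = [7, 5, 4, 96]
`print(a)` → prints [7, 5, 4, 96]
`print(b)` → prints [7, 5, 4]

Answer:
[7, 5, 4, 96]
[7, 5, 4]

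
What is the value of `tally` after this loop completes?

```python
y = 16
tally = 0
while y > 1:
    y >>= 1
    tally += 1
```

Count right shifts until 1
`tally` takes the values: 0 → 1 → 2 → 3 → 4

Answer: 4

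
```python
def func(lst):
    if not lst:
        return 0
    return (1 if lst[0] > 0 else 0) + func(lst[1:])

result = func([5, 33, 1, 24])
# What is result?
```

Count of positive elements in [5, 33, 1, 24] = 4

Answer: 4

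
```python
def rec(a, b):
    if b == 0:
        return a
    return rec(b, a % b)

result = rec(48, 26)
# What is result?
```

rec(48, 26) -> rec(26, 22) -> rec(22, 4) -> rec(4, 2) -> rec(2, 0) -> 2

Answer: 2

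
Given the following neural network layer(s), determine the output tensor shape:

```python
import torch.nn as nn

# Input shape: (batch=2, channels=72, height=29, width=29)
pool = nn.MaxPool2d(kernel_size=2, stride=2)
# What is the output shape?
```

Input: (2, 72, 29, 29) -> Output: (2, 72, 14, 14)

Answer: (2, 72, 14, 14)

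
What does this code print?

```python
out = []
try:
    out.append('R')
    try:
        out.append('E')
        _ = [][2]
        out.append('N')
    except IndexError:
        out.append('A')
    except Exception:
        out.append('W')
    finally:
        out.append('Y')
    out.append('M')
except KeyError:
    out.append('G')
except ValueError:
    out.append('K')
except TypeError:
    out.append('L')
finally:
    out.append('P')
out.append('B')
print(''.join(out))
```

Execution trace: 'R' (try body) → 'E' (inner try body) → 'A' (inner except IndexError) → 'Y' (inner finally) → 'M' (try body, no exception) → 'P' (finally) → 'B' (after the try/except). Output: REAYMPB

Answer: REAYMPB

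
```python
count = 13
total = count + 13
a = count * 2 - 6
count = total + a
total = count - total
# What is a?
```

Trace:
`count = 13` → count = 13
`total = count + 13` → total = 26
`a = count * 2 - 6` → a = 20
`count = total + a` → count = 46
`total = count - total` → total = 20
So a = 20

Answer: 20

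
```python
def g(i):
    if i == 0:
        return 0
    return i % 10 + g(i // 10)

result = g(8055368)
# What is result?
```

Sum of digits of 8055368: 8 + 6 + 3 + 5 + 5 + 0 + 8 = 35

Answer: 35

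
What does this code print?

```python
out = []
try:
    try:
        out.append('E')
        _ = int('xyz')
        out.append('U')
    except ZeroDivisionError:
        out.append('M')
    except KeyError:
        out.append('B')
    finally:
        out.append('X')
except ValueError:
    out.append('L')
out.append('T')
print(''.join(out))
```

Execution trace: 'E' (try body) → 'X' (finally) → 'L' (outer except ValueError) → 'T' (after the try/except). Output: EXLT

Answer: EXLT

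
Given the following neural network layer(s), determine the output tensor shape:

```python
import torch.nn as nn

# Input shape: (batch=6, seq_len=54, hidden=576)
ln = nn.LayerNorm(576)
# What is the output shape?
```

Input: (6, 54, 576) -> Output: (6, 54, 576)

Answer: (6, 54, 576)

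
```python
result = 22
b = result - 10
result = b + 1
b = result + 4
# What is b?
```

Trace:
`result = 22` → result = 22
`b = result - 10` → b = 12
`result = b + 1` → result = 13
`b = result + 4` → b = 17
So b = 17

Answer: 17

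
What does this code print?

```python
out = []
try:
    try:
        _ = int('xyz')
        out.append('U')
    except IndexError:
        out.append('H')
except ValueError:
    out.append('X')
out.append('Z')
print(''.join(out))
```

Execution trace: 'X' (outer except ValueError) → 'Z' (after the try/except). Output: XZ

Answer: XZ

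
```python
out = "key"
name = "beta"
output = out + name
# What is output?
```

Trace:
`out = "key"` → out = 'key'
`name = "beta"` → name = 'beta'
`output = out + name` → output = 'keybeta'
So output = 'keybeta'

Answer: 'keybeta'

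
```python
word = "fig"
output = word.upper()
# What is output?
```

Trace:
`word = "fig"` → word = 'fig'
`output = word.upper()` → output = 'FIG'
So output = 'FIG'

Answer: 'FIG'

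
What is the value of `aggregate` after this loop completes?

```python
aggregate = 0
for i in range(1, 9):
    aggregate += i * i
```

Sum of squares 1² to 8² = 204
`aggregate` takes the values: 0 → 1 → 5 → 14 → 30 → 55 → 91 → 140 → 204

Answer: 204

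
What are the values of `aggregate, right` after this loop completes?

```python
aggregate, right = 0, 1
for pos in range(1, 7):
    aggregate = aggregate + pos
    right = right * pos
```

Sum and factorial of 1 to 6
`aggregate, right` takes the values: (0, 1) → (1, 1) → (3, 1) → (3, 2) → (6, 2) → (6, 6) → (10, 6) → (10, 24) → (15, 24) → (15, 120) → (21, 120) → (21, 720)

Answer: 21, 720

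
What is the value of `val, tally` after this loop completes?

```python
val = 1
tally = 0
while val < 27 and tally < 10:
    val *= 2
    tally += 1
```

Double until >= 27 or 10 iterations
`val, tally` takes the values: (1, 0) → (2, 0) → (2, 1) → (4, 1) → (4, 2) → (8, 2) → (8, 3) → (16, 3) → (16, 4) → (32, 4) → (32, 5)

Answer: 32, 5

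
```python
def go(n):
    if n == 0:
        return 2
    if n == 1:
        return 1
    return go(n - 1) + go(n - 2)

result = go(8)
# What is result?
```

Build up from base cases: go(0)=2, go(1)=1, go(2)=3, go(3)=4, go(4)=7, go(5)=11, go(6)=18, ..., go(8)=47

Answer: 47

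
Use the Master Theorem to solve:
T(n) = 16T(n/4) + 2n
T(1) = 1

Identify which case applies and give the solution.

a=16, b=4, f(n)=2n. log_4(16) = 2. Since c=1 < 2, Case 1 applies: T(n) = Θ(n^log_b(a)) = O(n^2).

Answer: O(n^2) - Case 1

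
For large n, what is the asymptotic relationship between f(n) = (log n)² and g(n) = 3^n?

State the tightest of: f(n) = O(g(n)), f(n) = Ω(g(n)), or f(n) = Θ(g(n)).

(log n)² vs 3^n: f(n) = O(g(n)) but not Ω(g(n)) — 3^n grows strictly faster than (log n)².

Answer: f(n) = O(g(n)) but not Ω(g(n)) — 3^n grows strictly faster than (log n)².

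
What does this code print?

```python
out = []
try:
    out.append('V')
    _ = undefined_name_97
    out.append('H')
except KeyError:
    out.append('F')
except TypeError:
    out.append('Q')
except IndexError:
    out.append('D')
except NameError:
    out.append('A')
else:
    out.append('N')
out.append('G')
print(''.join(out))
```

Execution trace: 'V' (try body) → 'A' (except NameError) → 'G' (after the try/except). Output: VAG

Answer: VAG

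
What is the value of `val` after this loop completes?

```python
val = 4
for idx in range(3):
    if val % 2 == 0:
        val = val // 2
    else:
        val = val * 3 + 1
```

Collatz-style transformation from 4
`val` takes the values: 4 → 2 → 1 → 4

Answer: 4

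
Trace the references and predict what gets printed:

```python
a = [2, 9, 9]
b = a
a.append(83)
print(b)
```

Key concept: basic list aliasing.
Step by step:
`a = [2, 9, 9]` → a = [2, 9, 9]
`b = a` → b = [2, 9, 9] (same object as a)
`a.append(83)` → a = [2, 9, 9, 83] (same object as b); b = [2, 9, 9, 83] (same object as a)
`print(b)` → prints [2, 9, 9, 83]

Answer: [2, 9, 9, 83]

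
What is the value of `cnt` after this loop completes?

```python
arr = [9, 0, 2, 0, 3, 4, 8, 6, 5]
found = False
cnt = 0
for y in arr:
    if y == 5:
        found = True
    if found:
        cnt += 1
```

Count elements after first 5 in [9, 0, 2, 0, 3, 4, 8, 6, 5]
`cnt` takes the values: 0 → 1

Answer: 1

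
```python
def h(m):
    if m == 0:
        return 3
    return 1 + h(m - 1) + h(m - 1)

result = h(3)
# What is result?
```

h(m) = 1 + 2·h(m-1), h(0)=3. Closed form: (3+1)·2^3 - 1 = 31.

Answer: 31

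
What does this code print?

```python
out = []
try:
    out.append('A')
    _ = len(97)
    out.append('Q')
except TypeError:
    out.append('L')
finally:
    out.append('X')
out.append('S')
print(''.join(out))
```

Execution trace: 'A' (try body) → 'L' (except TypeError) → 'X' (finally) → 'S' (after the try/except). Output: ALXS

Answer: ALXS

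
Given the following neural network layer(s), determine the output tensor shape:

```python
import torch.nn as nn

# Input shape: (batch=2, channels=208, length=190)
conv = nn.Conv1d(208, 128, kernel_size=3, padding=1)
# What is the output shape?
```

Input: (2, 208, 190) -> Output: (2, 128, 190)

Answer: (2, 128, 190)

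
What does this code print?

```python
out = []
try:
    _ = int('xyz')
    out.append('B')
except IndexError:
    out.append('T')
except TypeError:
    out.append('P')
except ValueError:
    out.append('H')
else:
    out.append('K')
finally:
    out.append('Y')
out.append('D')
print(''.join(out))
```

Execution trace: 'H' (except ValueError) → 'Y' (finally) → 'D' (after the try/except). Output: HYD

Answer: HYD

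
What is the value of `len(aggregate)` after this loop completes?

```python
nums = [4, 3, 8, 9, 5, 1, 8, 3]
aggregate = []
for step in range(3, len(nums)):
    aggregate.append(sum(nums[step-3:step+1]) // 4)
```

Number of 4-element averages
`aggregate` takes the values: [] → [6] → [6, 6] → [6, 6, 5] → [6, 6, 5, 5] → [6, 6, 5, 5, 4]
So `len(aggregate)` = 5

Answer: 5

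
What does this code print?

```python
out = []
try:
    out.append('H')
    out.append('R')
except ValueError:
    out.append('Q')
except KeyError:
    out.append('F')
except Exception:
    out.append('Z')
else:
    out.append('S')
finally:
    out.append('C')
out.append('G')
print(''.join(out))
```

Execution trace: 'H' (try body) → 'R' (try body, no exception) → 'S' (else) → 'C' (finally) → 'G' (after the try/except). Output: HRSCG

Answer: HRSCG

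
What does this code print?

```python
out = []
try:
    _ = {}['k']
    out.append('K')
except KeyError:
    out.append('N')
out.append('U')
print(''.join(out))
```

Execution trace: 'N' (except KeyError) → 'U' (after the try/except). Output: NU

Answer: NU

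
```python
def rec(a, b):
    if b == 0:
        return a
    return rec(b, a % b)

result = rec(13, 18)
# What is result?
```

rec(13, 18) -> rec(18, 13) -> rec(13, 5) -> rec(5, 3) -> rec(3, 2) -> rec(2, 1) -> rec(1, 0) -> 1

Answer: 1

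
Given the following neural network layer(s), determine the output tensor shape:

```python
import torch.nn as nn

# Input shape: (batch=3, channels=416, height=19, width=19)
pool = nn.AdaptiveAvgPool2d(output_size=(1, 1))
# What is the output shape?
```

Input: (3, 416, 19, 19) -> Output: (3, 416, 1, 1)

Answer: (3, 416, 1, 1)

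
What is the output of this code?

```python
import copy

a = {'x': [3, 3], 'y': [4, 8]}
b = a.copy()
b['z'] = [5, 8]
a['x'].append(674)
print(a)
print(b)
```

Key concept: shallow copy of dict with mutable values.
Step by step:
`a = {'x': [3, 3], 'y': [4, 8]}` → a = {'x': [3, 3], 'y': [4, 8]}
`b = a.copy()` → b = {'x': [3, 3], 'y': [4, 8]}
`b['z'] = [5, 8]` → b = {'x': [3, 3], 'y': [4, 8], 'z': [5, 8]}
`a['x'].append(674)` → a = {'x': [3, 3, 674], 'y': [4, 8]}; b = {'x': [3, 3, 674], 'y': [4, 8], 'z': [5, 8]}
`print(a)` → prints {'x': [3, 3, 674], 'y': [4, 8]}
`print(b)` → prints {'x': [3, 3, 674], 'y': [4, 8], 'z': [5, 8]}

Answer:
{'x': [3, 3, 674], 'y': [4, 8]}
{'x': [3, 3, 674], 'y': [4, 8], 'z': [5, 8]}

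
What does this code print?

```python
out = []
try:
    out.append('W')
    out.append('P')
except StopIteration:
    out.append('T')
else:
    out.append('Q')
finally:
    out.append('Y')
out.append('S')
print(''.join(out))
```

Execution trace: 'W' (try body) → 'P' (try body, no exception) → 'Q' (else) → 'Y' (finally) → 'S' (after the try/except). Output: WPQYS

Answer: WPQYS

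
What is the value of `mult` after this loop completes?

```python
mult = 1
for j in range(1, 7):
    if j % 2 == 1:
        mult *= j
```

Product of odd numbers 1 to 6
`mult` takes the values: 1 → 3 → 15

Answer: 15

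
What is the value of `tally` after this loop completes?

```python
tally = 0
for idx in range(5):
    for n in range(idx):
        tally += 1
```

Triangle number: 0+1+2+...+4
`tally` takes the values: 0 → 1 → 2 → 3 → 4 → 5 → 6 → 7 → 8 → 9 → 10

Answer: 10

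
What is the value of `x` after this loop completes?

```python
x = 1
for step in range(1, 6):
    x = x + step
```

Start at 1, add 1 through 5
`x` takes the values: 1 → 2 → 4 → 7 → 11 → 16

Answer: 16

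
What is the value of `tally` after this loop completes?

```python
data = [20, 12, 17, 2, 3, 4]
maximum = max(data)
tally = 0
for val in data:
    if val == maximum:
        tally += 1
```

Count of max value 20 in [20, 12, 17, 2, 3, 4]
`tally` takes the values: 0 → 1

Answer: 1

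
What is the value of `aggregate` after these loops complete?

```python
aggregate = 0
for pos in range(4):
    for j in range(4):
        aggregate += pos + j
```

Sum of all pos+j for pos,j in 4x4
`aggregate` takes the values: 0 → 1 → 3 → 6 → 7 → 9 → 12 → 16 → 18 → 21 → 25 → 30 → 33 → 37 → 42 → 48

Answer: 48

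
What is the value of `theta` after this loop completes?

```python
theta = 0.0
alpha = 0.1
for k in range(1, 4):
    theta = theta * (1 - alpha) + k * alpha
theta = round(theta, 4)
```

Moving average with lr=0.1
`theta` takes the values: 0.0 → 0.1 → 0.29 → 0.561

Answer: 0.561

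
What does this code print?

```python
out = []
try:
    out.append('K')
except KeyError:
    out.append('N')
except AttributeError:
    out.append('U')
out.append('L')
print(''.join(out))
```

Execution trace: 'K' (try body, no exception) → 'L' (after the try/except). Output: KL

Answer: KL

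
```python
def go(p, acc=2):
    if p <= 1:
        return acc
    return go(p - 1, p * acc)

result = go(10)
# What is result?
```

Accumulator trace (n, acc): (10, 2) -> (9, 20) -> (8, 180) -> (7, 1440) -> (6, 10080) -> (5, 60480) -> (4, 302400) -> (3, 1209600) -> (2, 3628800) -> (1, 7257600) -> return 7257600

Answer: 7257600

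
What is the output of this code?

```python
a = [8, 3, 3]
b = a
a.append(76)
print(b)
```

Key concept: basic list aliasing.
Step by step:
`a = [8, 3, 3]` → a = [8, 3, 3]
`b = a` → b = [8, 3, 3] (same object as a)
`a.append(76)` → a = [8, 3, 3, 76] (same object as b); b = [8, 3, 3, 76] (same object as a)
`print(b)` → prints [8, 3, 3, 76]

Answer: [8, 3, 3, 76]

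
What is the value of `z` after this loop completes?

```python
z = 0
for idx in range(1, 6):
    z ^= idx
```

XOR of 1 to 5
`z` takes the values: 0 → 1 → 3 → 0 → 4 → 1

Answer: 1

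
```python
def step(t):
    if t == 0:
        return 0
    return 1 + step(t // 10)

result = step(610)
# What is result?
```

Count of digits of 610: 3

Answer: 3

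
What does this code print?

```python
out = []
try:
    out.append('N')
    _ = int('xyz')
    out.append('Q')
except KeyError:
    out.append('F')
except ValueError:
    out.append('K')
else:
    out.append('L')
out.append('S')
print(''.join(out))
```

Execution trace: 'N' (try body) → 'K' (except ValueError) → 'S' (after the try/except). Output: NKS

Answer: NKS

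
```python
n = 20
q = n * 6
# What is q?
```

Trace:
`n = 20` → n = 20
`q = n * 6` → q = 120
So q = 120

Answer: 120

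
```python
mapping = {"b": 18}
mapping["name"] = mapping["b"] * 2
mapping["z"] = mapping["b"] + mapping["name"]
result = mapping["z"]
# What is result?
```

Trace:
`mapping = {"b": 18}` → mapping = {'b': 18}
`mapping["name"] = mapping["b"] * 2` → mapping = {'b': 18, 'name': 36}
`mapping["z"] = mapping["b"] + mapping["name"]` → mapping = {'b': 18, 'name': 36, 'z': 54}
`result = mapping["z"]` → result = 54
So result = 54

Answer: 54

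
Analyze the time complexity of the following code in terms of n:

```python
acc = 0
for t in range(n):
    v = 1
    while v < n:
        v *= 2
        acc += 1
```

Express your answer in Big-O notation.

Each loop level contributes: n × log n. Multiplying the contributions gives O(n log n).

Answer: O(n log n)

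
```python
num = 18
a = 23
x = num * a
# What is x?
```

Trace:
`num = 18` → num = 18
`a = 23` → a = 23
`x = num * a` → x = 414
So x = 414

Answer: 414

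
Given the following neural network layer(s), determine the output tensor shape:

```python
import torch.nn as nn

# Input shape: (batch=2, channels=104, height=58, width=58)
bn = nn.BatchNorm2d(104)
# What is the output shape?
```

Input: (2, 104, 58, 58) -> Output: (2, 104, 58, 58)

Answer: (2, 104, 58, 58)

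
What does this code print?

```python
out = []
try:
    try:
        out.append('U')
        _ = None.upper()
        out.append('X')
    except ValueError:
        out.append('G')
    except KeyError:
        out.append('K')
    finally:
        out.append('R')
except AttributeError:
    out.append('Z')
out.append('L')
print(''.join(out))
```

Execution trace: 'U' (try body) → 'R' (finally) → 'Z' (outer except AttributeError) → 'L' (after the try/except). Output: URZL

Answer: URZL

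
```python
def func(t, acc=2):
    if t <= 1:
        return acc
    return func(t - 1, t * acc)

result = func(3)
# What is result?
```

Accumulator trace (n, acc): (3, 2) -> (2, 6) -> (1, 12) -> return 12

Answer: 12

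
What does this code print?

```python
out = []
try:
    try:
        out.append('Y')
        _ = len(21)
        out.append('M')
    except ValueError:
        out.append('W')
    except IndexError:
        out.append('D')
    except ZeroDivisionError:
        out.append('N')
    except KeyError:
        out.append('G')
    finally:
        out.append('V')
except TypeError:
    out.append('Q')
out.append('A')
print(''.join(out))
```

Execution trace: 'Y' (try body) → 'V' (finally) → 'Q' (outer except TypeError) → 'A' (after the try/except). Output: YVQA

Answer: YVQA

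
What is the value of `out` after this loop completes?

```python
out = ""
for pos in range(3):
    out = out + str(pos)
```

Concatenate digits 0 to 2
`out` takes the values: "" → "0" → "01" → "012"

Answer: "012"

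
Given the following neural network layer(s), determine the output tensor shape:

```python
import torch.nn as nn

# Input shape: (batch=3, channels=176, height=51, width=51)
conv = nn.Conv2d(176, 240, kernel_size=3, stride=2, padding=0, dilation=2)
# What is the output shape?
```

Input: (3, 176, 51, 51) -> Output: (3, 240, 24, 24)

Answer: (3, 240, 24, 24)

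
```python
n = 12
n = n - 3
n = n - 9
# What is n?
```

Trace:
`n = 12` → n = 12
`n = n - 3` → n = 9
`n = n - 9` → n = 0
So n = 0

Answer: 0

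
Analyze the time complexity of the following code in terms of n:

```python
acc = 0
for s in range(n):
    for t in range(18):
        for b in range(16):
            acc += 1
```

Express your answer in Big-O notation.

Each loop level contributes: n × 1 × 1. Multiplying the contributions gives O(n).

Answer: O(n)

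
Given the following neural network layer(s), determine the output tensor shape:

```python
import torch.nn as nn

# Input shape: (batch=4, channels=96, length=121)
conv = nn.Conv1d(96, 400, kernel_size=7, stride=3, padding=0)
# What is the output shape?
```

Input: (4, 96, 121) -> Output: (4, 400, 39)

Answer: (4, 400, 39)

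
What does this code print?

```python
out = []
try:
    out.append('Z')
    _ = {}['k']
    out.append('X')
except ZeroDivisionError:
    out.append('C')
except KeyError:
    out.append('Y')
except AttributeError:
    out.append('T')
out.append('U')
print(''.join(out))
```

Execution trace: 'Z' (try body) → 'Y' (except KeyError) → 'U' (after the try/except). Output: ZYU

Answer: ZYU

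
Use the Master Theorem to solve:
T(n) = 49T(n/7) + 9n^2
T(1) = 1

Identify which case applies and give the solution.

a=49, b=7, f(n)=9n^2. log_7(49) = 2. Since c=2 = 2, Case 2 applies: T(n) = Θ(n^log_b(a) · log n) = O(n^2 log n).

Answer: O(n^2 log n) - Case 2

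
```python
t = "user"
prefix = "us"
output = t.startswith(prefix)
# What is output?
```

Trace:
`t = "user"` → t = 'user'
`prefix = "us"` → prefix = 'us'
`output = t.startswith(prefix)` → output = True
So output = True

Answer: True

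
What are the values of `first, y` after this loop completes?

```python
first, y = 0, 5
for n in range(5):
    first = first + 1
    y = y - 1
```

first goes 0→5, y goes 5→0
`first, y` takes the values: (0, 5) → (1, 5) → (1, 4) → (2, 4) → (2, 3) → (3, 3) → (3, 2) → (4, 2) → (4, 1) → (5, 1) → (5, 0)

Answer: 5, 0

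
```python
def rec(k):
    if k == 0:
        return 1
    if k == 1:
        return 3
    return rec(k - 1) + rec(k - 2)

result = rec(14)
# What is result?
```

Build up from base cases: rec(0)=1, rec(1)=3, rec(2)=4, rec(3)=7, rec(4)=11, rec(5)=18, rec(6)=29, ..., rec(14)=1364

Answer: 1364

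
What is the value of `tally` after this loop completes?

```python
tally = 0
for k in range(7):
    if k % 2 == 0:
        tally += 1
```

Count numbers divisible by 2 in range(7)
`tally` takes the values: 0 → 1 → 2 → 3 → 4

Answer: 4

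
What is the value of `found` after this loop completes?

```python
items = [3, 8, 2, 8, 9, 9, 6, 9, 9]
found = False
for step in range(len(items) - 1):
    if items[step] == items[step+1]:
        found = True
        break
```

Check consecutive duplicates in [3, 8, 2, 8, 9, 9, 6, 9, 9]
`found` takes the values: False → True

Answer: True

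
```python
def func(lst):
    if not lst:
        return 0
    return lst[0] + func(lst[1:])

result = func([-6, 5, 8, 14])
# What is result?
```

(-6) + 5 + 8 + 14 + 0 = 21

Answer: 21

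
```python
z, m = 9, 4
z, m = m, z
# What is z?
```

Trace:
`z, m = 9, 4` → z = 9; m = 4
`z, m = m, z` → z = 4; m = 9
So z = 4

Answer: 4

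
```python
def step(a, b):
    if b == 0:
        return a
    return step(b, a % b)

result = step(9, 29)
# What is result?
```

step(9, 29) -> step(29, 9) -> step(9, 2) -> step(2, 1) -> step(1, 0) -> 1

Answer: 1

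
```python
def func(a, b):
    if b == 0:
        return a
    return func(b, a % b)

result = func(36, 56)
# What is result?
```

func(36, 56) -> func(56, 36) -> func(36, 20) -> func(20, 16) -> func(16, 4) -> func(4, 0) -> 4

Answer: 4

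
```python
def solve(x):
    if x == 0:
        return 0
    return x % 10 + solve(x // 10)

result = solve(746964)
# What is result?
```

Sum of digits of 746964: 4 + 6 + 9 + 6 + 4 + 7 = 36

Answer: 36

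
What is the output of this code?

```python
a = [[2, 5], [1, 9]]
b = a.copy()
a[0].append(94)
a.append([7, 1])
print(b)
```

Key concept: shallow copy with nested lists.
Step by step:
`a = [[2, 5], [1, 9]]` → a = [[2, 5], [1, 9]]
`b = a.copy()` → b = [[2, 5], [1, 9]]
`a[0].append(94)` → a = [[2, 5, 94], [1, 9]]; b = [[2, 5, 94], [1, 9]]
`a.append([7, 1])` → a = [[2, 5, 94], [1, 9], [7, 1]]
`print(b)` → prints [[2, 5, 94], [1, 9]]

Answer: [[2, 5, 94], [1, 9]]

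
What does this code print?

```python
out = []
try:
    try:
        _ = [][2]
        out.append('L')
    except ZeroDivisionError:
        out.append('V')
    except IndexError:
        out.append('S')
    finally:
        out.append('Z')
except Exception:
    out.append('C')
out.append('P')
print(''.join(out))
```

Execution trace: 'S' (inner except IndexError) → 'Z' (inner finally) → 'P' (after the try/except). Output: SZP

Answer: SZP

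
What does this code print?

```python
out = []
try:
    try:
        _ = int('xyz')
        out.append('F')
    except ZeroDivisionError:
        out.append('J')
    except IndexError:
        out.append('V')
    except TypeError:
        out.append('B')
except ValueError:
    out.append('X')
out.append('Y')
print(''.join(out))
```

Execution trace: 'X' (outer except ValueError) → 'Y' (after the try/except). Output: XY

Answer: XY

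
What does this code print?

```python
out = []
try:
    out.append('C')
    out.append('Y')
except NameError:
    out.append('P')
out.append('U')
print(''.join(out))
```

Execution trace: 'C' (try body) → 'Y' (try body, no exception) → 'U' (after the try/except). Output: CYU

Answer: CYU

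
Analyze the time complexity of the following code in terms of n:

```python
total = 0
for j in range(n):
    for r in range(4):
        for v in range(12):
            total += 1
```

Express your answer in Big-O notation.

Each loop level contributes: n × 1 × 1. Multiplying the contributions gives O(n).

Answer: O(n)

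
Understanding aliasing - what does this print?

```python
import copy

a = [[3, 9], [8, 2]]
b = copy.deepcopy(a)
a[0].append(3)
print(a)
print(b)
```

Key concept: deep copy is fully independent.
Step by step:
`a = [[3, 9], [8, 2]]` → a = [[3, 9], [8, 2]]
`b = copy.deepcopy(a)` → b = [[3, 9], [8, 2]]
`a[0].append(3)` → a = [[3, 9, 3], [8, 2]]
`print(a)` → prints [[3, 9, 3], [8, 2]]
`print(b)` → prints [[3, 9], [8, 2]]

Answer:
[[3, 9, 3], [8, 2]]
[[3, 9], [8, 2]]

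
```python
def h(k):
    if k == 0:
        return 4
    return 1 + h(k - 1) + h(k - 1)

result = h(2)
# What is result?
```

h(k) = 1 + 2·h(k-1), h(0)=4. Closed form: (4+1)·2^2 - 1 = 19.

Answer: 19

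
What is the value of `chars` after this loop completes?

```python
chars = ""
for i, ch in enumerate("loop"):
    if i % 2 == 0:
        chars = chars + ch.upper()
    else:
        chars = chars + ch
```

Uppercase even positions in 'loop'
`chars` takes the values: "" → "L" → "Lo" → "LoO" → "LoOp"

Answer: "LoOp"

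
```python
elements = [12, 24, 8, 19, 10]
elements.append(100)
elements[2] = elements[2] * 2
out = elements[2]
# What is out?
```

Trace:
`elements = [12, 24, 8, 19, 10]` → elements = [12, 24, 8, 19, 10]
`elements.append(100)` → elements = [12, 24, 8, 19, 10, 100]
`elements[2] = elements[2] * 2` → elements = [12, 24, 16, 19, 10, 100]
`out = elements[2]` → out = 16
So out = 16

Answer: 16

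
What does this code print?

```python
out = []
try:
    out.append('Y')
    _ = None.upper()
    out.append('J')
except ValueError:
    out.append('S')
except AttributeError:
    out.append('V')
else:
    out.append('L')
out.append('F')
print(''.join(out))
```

Execution trace: 'Y' (try body) → 'V' (except AttributeError) → 'F' (after the try/except). Output: YVF

Answer: YVF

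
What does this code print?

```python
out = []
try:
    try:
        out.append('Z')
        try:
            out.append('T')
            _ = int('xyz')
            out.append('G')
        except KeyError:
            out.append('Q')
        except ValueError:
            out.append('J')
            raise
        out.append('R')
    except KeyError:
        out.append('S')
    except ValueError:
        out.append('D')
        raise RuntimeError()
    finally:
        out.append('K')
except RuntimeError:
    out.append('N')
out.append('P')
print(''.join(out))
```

Execution trace: 'Z' (try body) → 'T' (inner try body) → 'J' (inner except ValueError) → 'D' (except ValueError) → 'K' (finally) → 'N' (outer except RuntimeError) → 'P' (after the try/except). Output: ZTJDKNP

Answer: ZTJDKNP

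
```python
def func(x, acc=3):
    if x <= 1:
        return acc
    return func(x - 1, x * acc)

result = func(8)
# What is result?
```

Accumulator trace (n, acc): (8, 3) -> (7, 24) -> (6, 168) -> (5, 1008) -> (4, 5040) -> (3, 20160) -> (2, 60480) -> (1, 120960) -> return 120960

Answer: 120960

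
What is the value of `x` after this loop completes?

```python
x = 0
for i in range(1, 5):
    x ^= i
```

XOR of 1 to 4
`x` takes the values: 0 → 1 → 3 → 0 → 4

Answer: 4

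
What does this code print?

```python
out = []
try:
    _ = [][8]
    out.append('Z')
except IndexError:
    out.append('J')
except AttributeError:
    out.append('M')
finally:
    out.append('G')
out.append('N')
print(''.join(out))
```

Execution trace: 'J' (except IndexError) → 'G' (finally) → 'N' (after the try/except). Output: JGN

Answer: JGN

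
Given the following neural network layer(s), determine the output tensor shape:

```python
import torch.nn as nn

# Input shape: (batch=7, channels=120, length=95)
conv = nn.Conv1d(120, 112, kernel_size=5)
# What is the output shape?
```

Input: (7, 120, 95) -> Output: (7, 112, 91)

Answer: (7, 112, 91)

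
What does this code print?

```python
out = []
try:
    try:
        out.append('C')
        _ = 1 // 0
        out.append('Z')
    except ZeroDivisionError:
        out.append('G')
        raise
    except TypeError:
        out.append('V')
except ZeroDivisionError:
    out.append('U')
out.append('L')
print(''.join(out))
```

Execution trace: 'C' (inner try body) → 'G' (inner except ZeroDivisionError) → 'U' (outer except ZeroDivisionError) → 'L' (after the try/except). Output: CGUL

Answer: CGUL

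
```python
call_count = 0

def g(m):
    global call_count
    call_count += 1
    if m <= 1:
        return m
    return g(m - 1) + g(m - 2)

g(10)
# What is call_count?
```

Calls(m) = 1 + Calls(m-1) + Calls(m-2); Calls(0)=Calls(1)=1. For m=10 this gives 177.

Answer: 177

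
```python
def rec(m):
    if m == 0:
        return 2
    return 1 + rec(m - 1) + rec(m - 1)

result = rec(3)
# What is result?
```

rec(m) = 1 + 2·rec(m-1), rec(0)=2. Closed form: (2+1)·2^3 - 1 = 23.

Answer: 23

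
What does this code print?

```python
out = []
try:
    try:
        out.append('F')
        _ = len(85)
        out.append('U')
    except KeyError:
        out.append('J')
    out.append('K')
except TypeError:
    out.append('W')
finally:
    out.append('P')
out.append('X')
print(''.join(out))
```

Execution trace: 'F' (inner try body) → 'W' (except TypeError) → 'P' (finally) → 'X' (after the try/except). Output: FWPX

Answer: FWPX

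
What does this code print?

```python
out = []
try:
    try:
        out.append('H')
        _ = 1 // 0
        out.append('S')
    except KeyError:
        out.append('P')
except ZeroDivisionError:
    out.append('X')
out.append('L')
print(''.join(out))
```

Execution trace: 'H' (inner try body) → 'X' (outer except ZeroDivisionError) → 'L' (after the try/except). Output: HXL

Answer: HXL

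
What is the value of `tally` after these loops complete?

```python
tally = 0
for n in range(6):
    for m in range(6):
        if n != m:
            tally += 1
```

6² - 6 (exclude diagonal)
`tally` takes the values: 0 → 1 → 2 → 3 → 4 → 5 → 6 → 7 → 8 → 9 → 10 → 11 → 12 → 13 → 14 → 15 → 16 → 17 → 18 → 19 → 20 → 21 → 22 → 23 → 24 → 25 → 26 → 27 → 28 → 29 → 30

Answer: 30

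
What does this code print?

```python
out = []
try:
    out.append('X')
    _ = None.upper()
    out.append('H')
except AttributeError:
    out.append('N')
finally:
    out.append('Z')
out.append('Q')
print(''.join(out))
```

Execution trace: 'X' (try body) → 'N' (except AttributeError) → 'Z' (finally) → 'Q' (after the try/except). Output: XNZQ

Answer: XNZQ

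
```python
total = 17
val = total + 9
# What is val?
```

Trace:
`total = 17` → total = 17
`val = total + 9` → val = 26
So val = 26

Answer: 26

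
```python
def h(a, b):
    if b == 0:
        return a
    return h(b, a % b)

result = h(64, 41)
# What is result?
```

h(64, 41) -> h(41, 23) -> h(23, 18) -> h(18, 5) -> h(5, 3) -> h(3, 2) -> h(2, 1) -> h(1, 0) -> 1

Answer: 1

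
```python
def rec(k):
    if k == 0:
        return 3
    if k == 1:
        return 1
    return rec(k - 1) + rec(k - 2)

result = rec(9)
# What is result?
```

Build up from base cases: rec(0)=3, rec(1)=1, rec(2)=4, rec(3)=5, rec(4)=9, rec(5)=14, rec(6)=23, ..., rec(9)=97

Answer: 97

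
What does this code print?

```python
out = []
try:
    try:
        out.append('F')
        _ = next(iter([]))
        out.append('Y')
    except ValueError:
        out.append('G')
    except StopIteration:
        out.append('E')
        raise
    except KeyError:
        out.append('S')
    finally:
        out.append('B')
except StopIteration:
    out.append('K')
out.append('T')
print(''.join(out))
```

Execution trace: 'F' (inner try body) → 'E' (inner except StopIteration) → 'B' (inner finally) → 'K' (outer except StopIteration) → 'T' (after the try/except). Output: FEBKT

Answer: FEBKT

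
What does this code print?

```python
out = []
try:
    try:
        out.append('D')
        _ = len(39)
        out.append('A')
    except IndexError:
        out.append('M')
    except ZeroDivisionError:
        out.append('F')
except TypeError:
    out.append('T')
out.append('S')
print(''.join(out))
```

Execution trace: 'D' (try body) → 'T' (outer except TypeError) → 'S' (after the try/except). Output: DTS

Answer: DTS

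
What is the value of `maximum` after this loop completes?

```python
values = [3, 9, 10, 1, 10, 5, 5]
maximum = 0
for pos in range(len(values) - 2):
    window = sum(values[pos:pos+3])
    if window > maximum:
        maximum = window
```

Max sum of 3-element window in [3, 9, 10, 1, 10, 5, 5]
`maximum` takes the values: 0 → 22

Answer: 22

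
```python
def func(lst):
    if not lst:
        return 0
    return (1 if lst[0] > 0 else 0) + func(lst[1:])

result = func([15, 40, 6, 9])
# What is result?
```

Count of positive elements in [15, 40, 6, 9] = 4

Answer: 4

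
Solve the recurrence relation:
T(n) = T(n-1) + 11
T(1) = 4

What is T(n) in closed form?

Unrolling: T(n) = T(1) + 11·(n-1) = 4 + 11(n-1) = 11n - 7.

Answer: T(n) = 11n - 7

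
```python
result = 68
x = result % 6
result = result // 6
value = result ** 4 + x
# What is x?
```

Trace:
`result = 68` → result = 68
`x = result % 6` → x = 2
`result = result // 6` → result = 11
`value = result ** 4 + x` → value = 14643
So x = 2

Answer: 2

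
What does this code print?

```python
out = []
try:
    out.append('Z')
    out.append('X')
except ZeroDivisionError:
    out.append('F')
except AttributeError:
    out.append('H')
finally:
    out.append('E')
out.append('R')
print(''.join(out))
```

Execution trace: 'Z' (try body) → 'X' (try body, no exception) → 'E' (finally) → 'R' (after the try/except). Output: ZXER

Answer: ZXER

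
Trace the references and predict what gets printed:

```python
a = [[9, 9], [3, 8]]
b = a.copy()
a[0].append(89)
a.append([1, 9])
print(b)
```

Key concept: shallow copy with nested lists.
Step by step:
`a = [[9, 9], [3, 8]]` → a = [[9, 9], [3, 8]]
`b = a.copy()` → b = [[9, 9], [3, 8]]
`a[0].append(89)` → a = [[9, 9, 89], [3, 8]]; b = [[9, 9, 89], [3, 8]]
`a.append([1, 9])` → a = [[9, 9, 89], [3, 8], [1, 9]]
`print(b)` → prints [[9, 9, 89], [3, 8]]

Answer: [[9, 9, 89], [3, 8]]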